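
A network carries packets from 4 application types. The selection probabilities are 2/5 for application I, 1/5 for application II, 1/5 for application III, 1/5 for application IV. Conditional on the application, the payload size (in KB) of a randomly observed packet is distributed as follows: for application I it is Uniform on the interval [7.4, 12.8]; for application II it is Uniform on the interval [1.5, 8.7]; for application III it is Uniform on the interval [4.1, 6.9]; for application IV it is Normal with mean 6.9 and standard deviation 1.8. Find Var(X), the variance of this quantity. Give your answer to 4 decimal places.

Per component, I: μ=10.1, E[X²]=104.44; II: μ=5.1, E[X²]=30.33; III: μ=5.5, E[X²]=30.9033; IV: μ=6.9, E[X²]=50.85.
E[X] = 0.4·10.1 + 0.2·5.1 + 0.2·5.5 + 0.2·6.9 = 7.54.
E[X²] = 0.4·104.44 + 0.2·30.33 + 0.2·30.9033 + 0.2·50.85 = 64.1927.
Var(X) = E[X²] − (E[X])² = 64.1927 − 56.8516 = 7.34107.

7.3411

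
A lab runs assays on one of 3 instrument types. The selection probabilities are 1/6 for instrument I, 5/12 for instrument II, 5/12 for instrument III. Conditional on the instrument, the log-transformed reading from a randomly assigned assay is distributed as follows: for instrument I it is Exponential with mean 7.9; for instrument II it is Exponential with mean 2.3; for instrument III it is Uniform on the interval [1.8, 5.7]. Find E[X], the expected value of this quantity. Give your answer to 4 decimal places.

3.8375

Component means — I: 7.9; II: 2.3; III: 3.75.
E[X] = 0.166667·7.9 + 0.416667·2.3 + 0.416667·3.75 = 3.8375.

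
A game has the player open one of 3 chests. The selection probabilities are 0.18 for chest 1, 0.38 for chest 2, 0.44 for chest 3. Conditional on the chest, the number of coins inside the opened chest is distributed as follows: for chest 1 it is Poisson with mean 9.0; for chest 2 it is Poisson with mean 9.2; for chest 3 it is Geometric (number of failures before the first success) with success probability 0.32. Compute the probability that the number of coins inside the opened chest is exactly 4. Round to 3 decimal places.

0.048

Conditional on each chest, P(X = 4): 1: 0.0337372; 2: 0.03016; 3: 0.0684204.
By total probability, P(X = 4) = 0.18·0.0337372 + 0.38·0.03016 + 0.44·0.0684204 = 0.0476385.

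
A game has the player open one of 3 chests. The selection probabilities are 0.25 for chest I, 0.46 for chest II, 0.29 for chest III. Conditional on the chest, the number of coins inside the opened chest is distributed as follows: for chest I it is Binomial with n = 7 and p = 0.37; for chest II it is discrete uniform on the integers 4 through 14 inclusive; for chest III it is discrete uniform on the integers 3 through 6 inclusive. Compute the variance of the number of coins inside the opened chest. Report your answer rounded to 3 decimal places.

13.061

Per component, I: μ=2.59, E[X²]=8.3398; II: μ=9, E[X²]=91; III: μ=4.5, E[X²]=21.5.
E[X] = 0.25·2.59 + 0.46·9 + 0.29·4.5 = 6.0925.
E[X²] = 0.25·8.3398 + 0.46·91 + 0.29·21.5 = 50.1799.
Var(X) = E[X²] − (E[X])² = 50.1799 − 37.1186 = 13.0614.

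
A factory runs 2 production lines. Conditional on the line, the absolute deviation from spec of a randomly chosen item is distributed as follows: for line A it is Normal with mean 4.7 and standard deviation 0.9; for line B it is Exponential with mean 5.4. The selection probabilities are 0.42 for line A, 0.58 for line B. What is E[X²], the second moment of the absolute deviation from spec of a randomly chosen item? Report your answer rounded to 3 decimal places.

For each component E[X²] = Var + (mean)², giving A: 22.9; B: 58.32.
Overall E[X²] = 0.42·22.9 + 0.58·58.32 = 43.4436.

43.444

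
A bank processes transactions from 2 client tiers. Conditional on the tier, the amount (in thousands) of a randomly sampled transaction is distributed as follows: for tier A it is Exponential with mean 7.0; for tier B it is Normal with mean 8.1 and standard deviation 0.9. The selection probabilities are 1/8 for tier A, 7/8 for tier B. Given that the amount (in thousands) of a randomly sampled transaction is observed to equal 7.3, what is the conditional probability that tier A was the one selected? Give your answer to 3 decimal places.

Likelihoods f(7.3 | ·): A: 0.0503495; B: 0.298603.
Posterior ∝ prior × likelihood. Numerator for A: 0.125·0.0503495 = 0.00629368.
Normalizing constant: 0.125·0.0503495 + 0.875·0.298603 = 0.267571.
P(A | observation) = 0.00629368 / 0.267571 = 0.0235215.

0.024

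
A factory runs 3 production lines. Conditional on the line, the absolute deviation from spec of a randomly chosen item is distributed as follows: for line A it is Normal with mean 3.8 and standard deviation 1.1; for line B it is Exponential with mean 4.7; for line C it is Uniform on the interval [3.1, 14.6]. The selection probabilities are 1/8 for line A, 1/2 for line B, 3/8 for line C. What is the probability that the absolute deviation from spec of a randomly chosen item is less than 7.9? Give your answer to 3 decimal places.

0.688

Conditional on each line, P(X < 7.9): A: 0.999903; B: 0.813785; C: 0.417391.
By total probability, P(X < 7.9) = 0.125·0.999903 + 0.5·0.813785 + 0.375·0.417391 = 0.688402.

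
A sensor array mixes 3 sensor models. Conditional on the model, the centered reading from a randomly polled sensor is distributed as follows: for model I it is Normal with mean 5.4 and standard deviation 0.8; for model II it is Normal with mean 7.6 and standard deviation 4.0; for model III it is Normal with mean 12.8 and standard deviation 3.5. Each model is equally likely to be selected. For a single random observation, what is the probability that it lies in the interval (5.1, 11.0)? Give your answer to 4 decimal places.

0.4907

Conditional on each model, P(5.1 < X < 11.0): I: 0.64617; II: 0.536352; III: 0.289623.
By total probability, P(5.1 < X < 11.0) = 0.333333·0.64617 + 0.333333·0.536352 + 0.333333·0.289623 = 0.490715.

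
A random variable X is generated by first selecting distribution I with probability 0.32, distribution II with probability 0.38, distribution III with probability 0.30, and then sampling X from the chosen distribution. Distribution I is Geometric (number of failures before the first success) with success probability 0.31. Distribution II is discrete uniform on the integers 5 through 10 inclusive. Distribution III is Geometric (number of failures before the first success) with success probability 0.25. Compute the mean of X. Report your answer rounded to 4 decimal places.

Component means — I: 2.22581; II: 7.5; III: 3.
E[X] = 0.32·2.22581 + 0.38·7.5 + 0.3·3 = 4.46226.

4.4623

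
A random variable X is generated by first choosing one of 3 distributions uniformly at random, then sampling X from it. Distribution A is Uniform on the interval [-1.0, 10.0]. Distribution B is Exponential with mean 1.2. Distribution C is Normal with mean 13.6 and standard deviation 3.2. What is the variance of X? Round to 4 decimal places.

Per component, A: μ=4.5, E[X²]=30.3333; B: μ=1.2, E[X²]=2.88; C: μ=13.6, E[X²]=195.2.
E[X] = 0.333333·4.5 + 0.333333·1.2 + 0.333333·13.6 = 6.43333.
E[X²] = 0.333333·30.3333 + 0.333333·2.88 + 0.333333·195.2 = 76.1378.
Var(X) = E[X²] − (E[X])² = 76.1378 − 41.3878 = 34.75.

34.7500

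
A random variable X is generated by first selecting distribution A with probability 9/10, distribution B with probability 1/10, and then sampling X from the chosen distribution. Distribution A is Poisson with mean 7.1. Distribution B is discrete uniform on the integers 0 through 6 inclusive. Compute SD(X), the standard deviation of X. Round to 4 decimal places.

Per component, A: μ=7.1, E[X²]=57.51; B: μ=3, E[X²]=13.
E[X] = 0.9·7.1 + 0.1·3 = 6.69.
E[X²] = 0.9·57.51 + 0.1·13 = 53.059.
Var(X) = E[X²] − (E[X])² = 53.059 − 44.7561 = 8.3029.
SD(X) = √8.3029 = 2.88148.

2.8815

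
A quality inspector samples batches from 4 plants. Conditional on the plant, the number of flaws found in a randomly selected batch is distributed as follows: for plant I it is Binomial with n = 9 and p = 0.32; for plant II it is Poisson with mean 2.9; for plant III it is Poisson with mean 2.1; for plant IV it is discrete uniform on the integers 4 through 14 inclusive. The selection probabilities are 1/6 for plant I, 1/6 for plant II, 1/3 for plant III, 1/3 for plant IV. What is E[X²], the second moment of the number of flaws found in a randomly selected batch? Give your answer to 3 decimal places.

For each component E[X²] = Var + (mean)², giving I: 10.2528; II: 11.31; III: 6.51; IV: 91.
Overall E[X²] = 0.166667·10.2528 + 0.166667·11.31 + 0.333333·6.51 + 0.333333·91 = 36.0971.

36.097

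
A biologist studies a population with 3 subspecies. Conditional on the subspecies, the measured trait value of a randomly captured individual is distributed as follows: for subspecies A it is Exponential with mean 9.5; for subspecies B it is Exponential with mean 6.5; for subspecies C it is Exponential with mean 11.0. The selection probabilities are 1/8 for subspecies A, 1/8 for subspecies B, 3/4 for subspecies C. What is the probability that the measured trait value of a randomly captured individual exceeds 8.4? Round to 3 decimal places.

Conditional on each subspecies, P(X > 8.4): A: 0.41304; B: 0.274636; C: 0.465969.
By total probability, P(X > 8.4) = 0.125·0.41304 + 0.125·0.274636 + 0.75·0.465969 = 0.435436.

0.435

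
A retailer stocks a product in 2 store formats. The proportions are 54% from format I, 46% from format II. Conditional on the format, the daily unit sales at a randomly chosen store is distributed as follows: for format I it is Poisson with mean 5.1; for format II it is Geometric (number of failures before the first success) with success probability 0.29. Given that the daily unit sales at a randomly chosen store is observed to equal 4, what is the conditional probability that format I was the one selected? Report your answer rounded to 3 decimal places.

0.732

Likelihoods P(X=4 | ·): I: 0.171857; II: 0.0736939.
Posterior ∝ prior × likelihood. Numerator for I: 0.54·0.171857 = 0.0928029.
Normalizing constant: 0.54·0.171857 + 0.46·0.0736939 = 0.126702.
P(I | observation) = 0.0928029 / 0.126702 = 0.73245.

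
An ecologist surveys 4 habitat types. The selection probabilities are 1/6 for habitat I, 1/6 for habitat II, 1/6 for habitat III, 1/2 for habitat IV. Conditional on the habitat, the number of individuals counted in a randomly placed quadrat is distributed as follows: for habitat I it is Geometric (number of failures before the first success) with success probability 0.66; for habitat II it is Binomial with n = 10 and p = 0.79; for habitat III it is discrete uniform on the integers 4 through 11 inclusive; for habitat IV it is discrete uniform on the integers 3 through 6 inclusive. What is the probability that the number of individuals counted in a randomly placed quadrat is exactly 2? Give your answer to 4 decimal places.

0.0127

Conditional on each habitat, P(X = 2): I: 0.076296; II: 0.000106224; III: 0; IV: 0.
By total probability, P(X = 2) = 0.166667·0.076296 + 0.166667·0.000106224 + 0.166667·0 + 0.5·0 = 0.0127337.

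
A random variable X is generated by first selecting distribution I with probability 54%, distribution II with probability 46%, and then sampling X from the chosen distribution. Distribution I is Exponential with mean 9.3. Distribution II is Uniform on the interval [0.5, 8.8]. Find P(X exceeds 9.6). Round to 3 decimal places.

0.192

Conditional on each component, P(X > 9.6): I: 0.356202; II: 0.
By total probability, P(X > 9.6) = 0.54·0.356202 + 0.46·0 = 0.192349.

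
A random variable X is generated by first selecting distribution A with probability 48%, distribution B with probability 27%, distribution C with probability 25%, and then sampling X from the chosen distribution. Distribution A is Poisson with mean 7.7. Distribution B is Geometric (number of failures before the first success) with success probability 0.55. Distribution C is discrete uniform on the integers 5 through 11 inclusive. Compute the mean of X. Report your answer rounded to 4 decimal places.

5.9169

Component means — A: 7.7; B: 0.818182; C: 8.
E[X] = 0.48·7.7 + 0.27·0.818182 + 0.25·8 = 5.91691.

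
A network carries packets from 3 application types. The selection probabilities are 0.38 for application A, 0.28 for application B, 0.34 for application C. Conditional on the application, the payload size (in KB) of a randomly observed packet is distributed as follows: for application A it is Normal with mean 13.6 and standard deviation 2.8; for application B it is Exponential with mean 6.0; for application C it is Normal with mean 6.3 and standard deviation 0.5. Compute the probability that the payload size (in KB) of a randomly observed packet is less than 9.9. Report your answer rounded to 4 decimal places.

0.6016

Conditional on each application, P(X < 9.9): A: 0.0931793; B: 0.80795; C: 1.
By total probability, P(X < 9.9) = 0.38·0.0931793 + 0.28·0.80795 + 0.34·1 = 0.601634.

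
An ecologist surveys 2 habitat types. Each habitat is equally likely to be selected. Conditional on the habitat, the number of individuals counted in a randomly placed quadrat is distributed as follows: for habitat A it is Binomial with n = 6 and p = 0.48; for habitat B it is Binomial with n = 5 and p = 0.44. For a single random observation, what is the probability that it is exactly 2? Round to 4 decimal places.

0.2963

Conditional on each habitat, P(X = 2): A: 0.252689; B: 0.339993.
By total probability, P(X = 2) = 0.5·0.252689 + 0.5·0.339993 = 0.296341.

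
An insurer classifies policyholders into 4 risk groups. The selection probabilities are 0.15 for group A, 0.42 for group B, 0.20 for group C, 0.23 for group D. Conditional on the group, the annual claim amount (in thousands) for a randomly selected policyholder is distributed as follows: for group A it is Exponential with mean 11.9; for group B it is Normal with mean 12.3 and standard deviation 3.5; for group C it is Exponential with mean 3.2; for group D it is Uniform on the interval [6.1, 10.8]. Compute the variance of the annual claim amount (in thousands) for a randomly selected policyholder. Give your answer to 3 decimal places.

41.205

Per component, A: μ=11.9, E[X²]=283.22; B: μ=12.3, E[X²]=163.54; C: μ=3.2, E[X²]=20.48; D: μ=8.45, E[X²]=73.2433.
E[X] = 0.15·11.9 + 0.42·12.3 + 0.2·3.2 + 0.23·8.45 = 9.5345.
E[X²] = 0.15·283.22 + 0.42·163.54 + 0.2·20.48 + 0.23·73.2433 = 132.112.
Var(X) = E[X²] − (E[X])² = 132.112 − 90.9067 = 41.2051.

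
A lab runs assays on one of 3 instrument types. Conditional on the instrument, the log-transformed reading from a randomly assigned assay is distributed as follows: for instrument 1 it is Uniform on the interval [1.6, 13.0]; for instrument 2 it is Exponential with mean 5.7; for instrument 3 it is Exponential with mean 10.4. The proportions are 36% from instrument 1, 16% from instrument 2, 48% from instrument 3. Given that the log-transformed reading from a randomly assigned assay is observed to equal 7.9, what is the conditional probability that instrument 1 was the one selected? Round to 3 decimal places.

0.525

Likelihoods f(7.9 | ·): 1: 0.0877193; 2: 0.0438741; 3: 0.0449852.
Posterior ∝ prior × likelihood. Numerator for 1: 0.36·0.0877193 = 0.0315789.
Normalizing constant: 0.36·0.0877193 + 0.16·0.0438741 + 0.48·0.0449852 = 0.0601917.
P(1 | observation) = 0.0315789 / 0.0601917 = 0.524639.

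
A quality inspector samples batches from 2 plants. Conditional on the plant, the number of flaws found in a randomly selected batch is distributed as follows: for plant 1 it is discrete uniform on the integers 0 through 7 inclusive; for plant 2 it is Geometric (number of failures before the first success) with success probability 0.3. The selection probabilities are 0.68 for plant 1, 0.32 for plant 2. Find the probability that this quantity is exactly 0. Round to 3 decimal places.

0.181

Conditional on each plant, P(X = 0): 1: 0.125; 2: 0.3.
By total probability, P(X = 0) = 0.68·0.125 + 0.32·0.3 = 0.181.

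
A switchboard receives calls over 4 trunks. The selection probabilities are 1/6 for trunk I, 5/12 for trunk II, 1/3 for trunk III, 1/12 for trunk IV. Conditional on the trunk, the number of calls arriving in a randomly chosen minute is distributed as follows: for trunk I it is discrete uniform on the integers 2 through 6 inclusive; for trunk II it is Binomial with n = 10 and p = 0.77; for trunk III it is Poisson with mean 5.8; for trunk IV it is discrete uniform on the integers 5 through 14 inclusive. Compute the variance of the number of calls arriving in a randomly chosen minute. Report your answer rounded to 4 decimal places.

6.2371

Per component, I: μ=4, E[X²]=18; II: μ=7.7, E[X²]=61.061; III: μ=5.8, E[X²]=39.44; IV: μ=9.5, E[X²]=98.5.
E[X] = 0.166667·4 + 0.416667·7.7 + 0.333333·5.8 + 0.0833333·9.5 = 6.6.
E[X²] = 0.166667·18 + 0.416667·61.061 + 0.333333·39.44 + 0.0833333·98.5 = 49.7971.
Var(X) = E[X²] − (E[X])² = 49.7971 − 43.56 = 6.23708.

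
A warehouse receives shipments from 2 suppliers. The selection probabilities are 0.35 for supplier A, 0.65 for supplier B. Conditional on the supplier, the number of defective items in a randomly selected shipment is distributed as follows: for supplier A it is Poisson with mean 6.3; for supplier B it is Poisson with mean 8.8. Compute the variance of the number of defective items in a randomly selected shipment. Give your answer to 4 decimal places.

Per component, A: μ=6.3, E[X²]=45.99; B: μ=8.8, E[X²]=86.24.
E[X] = 0.35·6.3 + 0.65·8.8 = 7.925.
E[X²] = 0.35·45.99 + 0.65·86.24 = 72.1525.
Var(X) = E[X²] − (E[X])² = 72.1525 − 62.8056 = 9.34687.

9.3469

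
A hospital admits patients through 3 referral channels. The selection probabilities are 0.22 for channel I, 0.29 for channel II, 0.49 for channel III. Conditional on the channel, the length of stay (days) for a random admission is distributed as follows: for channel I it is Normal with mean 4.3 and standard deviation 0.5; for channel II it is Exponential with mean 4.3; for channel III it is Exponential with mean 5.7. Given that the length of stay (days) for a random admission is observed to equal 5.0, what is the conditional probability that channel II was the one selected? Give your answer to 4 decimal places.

0.1718

Likelihoods f(5.0 | ·): I: 0.299455; II: 0.0727006; III: 0.0729735.
Posterior ∝ prior × likelihood. Numerator for II: 0.29·0.0727006 = 0.0210832.
Normalizing constant: 0.22·0.299455 + 0.29·0.0727006 + 0.49·0.0729735 = 0.12272.
P(II | observation) = 0.0210832 / 0.12272 = 0.171799.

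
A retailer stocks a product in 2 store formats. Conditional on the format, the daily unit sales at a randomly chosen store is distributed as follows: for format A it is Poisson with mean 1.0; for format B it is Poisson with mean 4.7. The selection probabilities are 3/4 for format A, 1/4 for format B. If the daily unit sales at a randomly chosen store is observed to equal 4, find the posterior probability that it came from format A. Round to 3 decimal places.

Likelihoods P(X=4 | ·): A: 0.0153283; B: 0.184925.
Posterior ∝ prior × likelihood. Numerator for A: 0.75·0.0153283 = 0.0114962.
Normalizing constant: 0.75·0.0153283 + 0.25·0.184925 = 0.0577275.
P(A | observation) = 0.0114962 / 0.0577275 = 0.199146.

0.199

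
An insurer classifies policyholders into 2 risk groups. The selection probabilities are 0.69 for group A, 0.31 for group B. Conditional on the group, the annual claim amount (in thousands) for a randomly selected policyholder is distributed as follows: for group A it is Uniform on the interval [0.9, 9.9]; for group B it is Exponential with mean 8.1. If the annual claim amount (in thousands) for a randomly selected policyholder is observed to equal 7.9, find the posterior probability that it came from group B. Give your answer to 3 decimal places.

0.158

Likelihoods f(7.9 | ·): A: 0.111111; B: 0.0465526.
Posterior ∝ prior × likelihood. Numerator for B: 0.31·0.0465526 = 0.0144313.
Normalizing constant: 0.69·0.111111 + 0.31·0.0465526 = 0.091098.
P(B | observation) = 0.0144313 / 0.091098 = 0.158415.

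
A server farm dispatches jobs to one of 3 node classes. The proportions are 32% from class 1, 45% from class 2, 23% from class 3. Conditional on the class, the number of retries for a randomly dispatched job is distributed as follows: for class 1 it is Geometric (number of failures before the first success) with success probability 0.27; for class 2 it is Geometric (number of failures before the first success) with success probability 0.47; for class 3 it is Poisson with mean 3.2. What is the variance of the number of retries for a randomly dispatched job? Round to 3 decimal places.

5.840

Per component, 1: μ=2.7037, E[X²]=17.3237; 2: μ=1.12766, E[X²]=3.67089; 3: μ=3.2, E[X²]=13.44.
E[X] = 0.32·2.7037 + 0.45·1.12766 + 0.23·3.2 = 2.10863.
E[X²] = 0.32·17.3237 + 0.45·3.67089 + 0.23·13.44 = 10.2867.
Var(X) = E[X²] − (E[X])² = 10.2867 − 4.44633 = 5.84037.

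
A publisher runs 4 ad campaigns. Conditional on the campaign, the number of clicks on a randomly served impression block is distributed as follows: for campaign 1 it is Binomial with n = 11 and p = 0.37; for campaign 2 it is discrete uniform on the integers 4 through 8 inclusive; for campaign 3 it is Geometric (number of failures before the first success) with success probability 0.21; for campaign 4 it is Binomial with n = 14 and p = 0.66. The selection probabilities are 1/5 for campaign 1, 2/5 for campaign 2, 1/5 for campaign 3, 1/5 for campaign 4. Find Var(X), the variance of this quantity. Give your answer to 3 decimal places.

Per component, 1: μ=4.07, E[X²]=19.129; 2: μ=6, E[X²]=38; 3: μ=3.7619, E[X²]=32.0658; 4: μ=9.24, E[X²]=88.5192.
E[X] = 0.2·4.07 + 0.4·6 + 0.2·3.7619 + 0.2·9.24 = 5.81438.
E[X²] = 0.2·19.129 + 0.4·38 + 0.2·32.0658 + 0.2·88.5192 = 43.1428.
Var(X) = E[X²] − (E[X])² = 43.1428 − 33.807 = 9.33577.

9.336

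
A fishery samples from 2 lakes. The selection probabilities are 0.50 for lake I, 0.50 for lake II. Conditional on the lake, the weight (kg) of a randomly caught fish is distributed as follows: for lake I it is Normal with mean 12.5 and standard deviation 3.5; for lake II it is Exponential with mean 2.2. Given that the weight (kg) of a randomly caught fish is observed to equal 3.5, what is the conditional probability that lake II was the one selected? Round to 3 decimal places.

0.957

Likelihoods f(3.5 | ·): I: 0.00417841; II: 0.0926092.
Posterior ∝ prior × likelihood. Numerator for II: 0.5·0.0926092 = 0.0463046.
Normalizing constant: 0.5·0.00417841 + 0.5·0.0926092 = 0.0483938.
P(II | observation) = 0.0463046 / 0.0483938 = 0.956829.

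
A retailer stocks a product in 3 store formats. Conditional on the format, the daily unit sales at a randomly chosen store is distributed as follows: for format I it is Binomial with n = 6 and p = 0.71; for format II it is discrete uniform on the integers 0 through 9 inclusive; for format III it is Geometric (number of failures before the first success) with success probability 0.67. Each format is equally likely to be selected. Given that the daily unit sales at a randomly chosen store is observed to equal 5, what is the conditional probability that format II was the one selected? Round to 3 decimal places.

0.240

Likelihoods P(X=5 | ·): I: 0.313936; II: 0.1; III: 0.00262207.
Posterior ∝ prior × likelihood. Numerator for II: 0.333333·0.1 = 0.0333333.
Normalizing constant: 0.333333·0.313936 + 0.333333·0.1 + 0.333333·0.00262207 = 0.138853.
P(II | observation) = 0.0333333 / 0.138853 = 0.240063.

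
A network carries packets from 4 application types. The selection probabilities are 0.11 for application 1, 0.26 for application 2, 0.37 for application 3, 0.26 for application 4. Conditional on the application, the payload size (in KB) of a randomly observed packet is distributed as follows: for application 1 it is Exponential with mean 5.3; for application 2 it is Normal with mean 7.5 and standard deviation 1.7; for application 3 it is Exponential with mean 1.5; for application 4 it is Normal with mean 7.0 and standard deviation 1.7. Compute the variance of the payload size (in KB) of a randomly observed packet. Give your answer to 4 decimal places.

12.6241

Per component, 1: μ=5.3, E[X²]=56.18; 2: μ=7.5, E[X²]=59.14; 3: μ=1.5, E[X²]=4.5; 4: μ=7, E[X²]=51.89.
E[X] = 0.11·5.3 + 0.26·7.5 + 0.37·1.5 + 0.26·7 = 4.908.
E[X²] = 0.11·56.18 + 0.26·59.14 + 0.37·4.5 + 0.26·51.89 = 36.7126.
Var(X) = E[X²] − (E[X])² = 36.7126 − 24.0885 = 12.6241.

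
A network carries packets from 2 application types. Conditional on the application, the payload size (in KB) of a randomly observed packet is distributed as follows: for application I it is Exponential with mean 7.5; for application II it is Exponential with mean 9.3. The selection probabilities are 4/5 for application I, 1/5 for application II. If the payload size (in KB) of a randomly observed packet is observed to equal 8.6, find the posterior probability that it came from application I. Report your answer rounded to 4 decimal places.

Likelihoods f(8.6 | ·): I: 0.0423592; II: 0.0426493.
Posterior ∝ prior × likelihood. Numerator for I: 0.8·0.0423592 = 0.0338874.
Normalizing constant: 0.8·0.0423592 + 0.2·0.0426493 = 0.0424172.
P(I | observation) = 0.0338874 / 0.0424172 = 0.798906.

0.7989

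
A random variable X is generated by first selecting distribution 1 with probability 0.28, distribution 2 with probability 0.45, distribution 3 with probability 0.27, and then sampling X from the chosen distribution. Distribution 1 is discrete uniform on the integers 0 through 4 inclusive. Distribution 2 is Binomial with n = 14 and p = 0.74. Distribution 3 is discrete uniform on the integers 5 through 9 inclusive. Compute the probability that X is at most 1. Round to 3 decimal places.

Conditional on each component, P(X ≤ 1): 1: 0.4; 2: 2.63498e-07; 3: 0.
By total probability, P(X ≤ 1) = 0.28·0.4 + 0.45·2.63498e-07 + 0.27·0 = 0.112.

0.112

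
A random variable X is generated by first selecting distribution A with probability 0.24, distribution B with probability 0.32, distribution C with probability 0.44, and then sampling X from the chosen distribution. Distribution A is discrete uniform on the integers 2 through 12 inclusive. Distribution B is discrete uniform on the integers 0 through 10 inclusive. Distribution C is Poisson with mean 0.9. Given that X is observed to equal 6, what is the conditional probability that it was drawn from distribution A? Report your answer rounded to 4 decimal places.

Likelihoods P(X=6 | ·): A: 0.0909091; B: 0.0909091; C: 0.000300094.
Posterior ∝ prior × likelihood. Numerator for A: 0.24·0.0909091 = 0.0218182.
Normalizing constant: 0.24·0.0909091 + 0.32·0.0909091 + 0.44·0.000300094 = 0.0510411.
P(A | observation) = 0.0218182 / 0.0510411 = 0.427463.

0.4275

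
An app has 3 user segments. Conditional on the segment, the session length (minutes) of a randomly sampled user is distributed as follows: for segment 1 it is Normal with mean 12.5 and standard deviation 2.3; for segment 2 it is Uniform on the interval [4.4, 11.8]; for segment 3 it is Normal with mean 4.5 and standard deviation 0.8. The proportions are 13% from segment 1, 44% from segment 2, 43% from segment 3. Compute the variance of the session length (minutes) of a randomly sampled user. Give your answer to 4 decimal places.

10.1078

Per component, 1: μ=12.5, E[X²]=161.54; 2: μ=8.1, E[X²]=70.1733; 3: μ=4.5, E[X²]=20.89.
E[X] = 0.13·12.5 + 0.44·8.1 + 0.43·4.5 = 7.124.
E[X²] = 0.13·161.54 + 0.44·70.1733 + 0.43·20.89 = 60.8592.
Var(X) = E[X²] − (E[X])² = 60.8592 − 50.7514 = 10.1078.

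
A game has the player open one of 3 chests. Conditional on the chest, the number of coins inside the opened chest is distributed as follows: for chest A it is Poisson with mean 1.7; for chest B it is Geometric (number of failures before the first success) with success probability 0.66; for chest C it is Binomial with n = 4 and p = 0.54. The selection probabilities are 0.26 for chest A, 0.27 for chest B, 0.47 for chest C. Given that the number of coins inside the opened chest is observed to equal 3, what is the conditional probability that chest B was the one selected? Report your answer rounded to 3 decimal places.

0.038

Likelihoods P(X=3 | ·): A: 0.149587; B: 0.0259406; C: 0.289734.
Posterior ∝ prior × likelihood. Numerator for B: 0.27·0.0259406 = 0.00700397.
Normalizing constant: 0.26·0.149587 + 0.27·0.0259406 + 0.47·0.289734 = 0.182072.
P(B | observation) = 0.00700397 / 0.182072 = 0.0384682.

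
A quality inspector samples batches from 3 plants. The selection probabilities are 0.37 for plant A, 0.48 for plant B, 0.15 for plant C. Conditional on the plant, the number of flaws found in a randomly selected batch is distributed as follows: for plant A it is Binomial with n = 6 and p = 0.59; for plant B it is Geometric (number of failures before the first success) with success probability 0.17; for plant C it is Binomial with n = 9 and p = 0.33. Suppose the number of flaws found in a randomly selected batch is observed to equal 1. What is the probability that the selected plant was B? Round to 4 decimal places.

0.6706

Likelihoods P(X=1 | ·): A: 0.0410131; B: 0.1411; C: 0.120602.
Posterior ∝ prior × likelihood. Numerator for B: 0.48·0.1411 = 0.067728.
Normalizing constant: 0.37·0.0410131 + 0.48·0.1411 + 0.15·0.120602 = 0.100993.
P(B | observation) = 0.067728 / 0.100993 = 0.67062.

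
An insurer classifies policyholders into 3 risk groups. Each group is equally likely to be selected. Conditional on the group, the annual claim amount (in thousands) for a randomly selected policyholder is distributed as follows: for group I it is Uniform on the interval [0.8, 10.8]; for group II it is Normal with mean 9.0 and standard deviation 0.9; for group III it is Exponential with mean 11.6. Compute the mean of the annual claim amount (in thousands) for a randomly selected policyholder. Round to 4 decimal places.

8.8000

Component means — I: 5.8; II: 9; III: 11.6.
E[X] = 0.333333·5.8 + 0.333333·9 + 0.333333·11.6 = 8.8.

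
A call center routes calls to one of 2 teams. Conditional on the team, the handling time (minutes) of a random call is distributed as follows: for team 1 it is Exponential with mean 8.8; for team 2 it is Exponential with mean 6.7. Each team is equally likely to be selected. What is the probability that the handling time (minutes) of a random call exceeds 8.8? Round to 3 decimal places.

Conditional on each team, P(X > 8.8): 1: 0.367879; 2: 0.268895.
By total probability, P(X > 8.8) = 0.5·0.367879 + 0.5·0.268895 = 0.318387.

0.318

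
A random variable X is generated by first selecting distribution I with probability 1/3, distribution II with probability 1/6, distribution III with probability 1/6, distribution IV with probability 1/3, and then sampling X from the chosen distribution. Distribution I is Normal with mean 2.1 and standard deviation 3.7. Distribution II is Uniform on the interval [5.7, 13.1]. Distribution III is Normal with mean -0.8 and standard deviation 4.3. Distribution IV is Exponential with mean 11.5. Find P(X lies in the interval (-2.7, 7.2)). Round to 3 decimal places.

Conditional on each component, P(-2.7 < X < 7.2): I: 0.818692; II: 0.202703; III: 0.639295; IV: 0.46532.
By total probability, P(-2.7 < X < 7.2) = 0.333333·0.818692 + 0.166667·0.202703 + 0.166667·0.639295 + 0.333333·0.46532 = 0.568337.

0.568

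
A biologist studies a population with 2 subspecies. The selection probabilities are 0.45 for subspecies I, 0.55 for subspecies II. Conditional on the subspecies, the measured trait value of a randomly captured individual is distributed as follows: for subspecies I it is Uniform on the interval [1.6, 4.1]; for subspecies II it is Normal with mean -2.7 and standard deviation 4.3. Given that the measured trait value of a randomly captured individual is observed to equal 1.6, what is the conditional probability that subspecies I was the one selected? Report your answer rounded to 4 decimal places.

0.8533

Likelihoods f(1.6 | ·): I: 0.4; II: 0.0562723.
Posterior ∝ prior × likelihood. Numerator for I: 0.45·0.4 = 0.18.
Normalizing constant: 0.45·0.4 + 0.55·0.0562723 = 0.21095.
P(I | observation) = 0.18 / 0.21095 = 0.853284.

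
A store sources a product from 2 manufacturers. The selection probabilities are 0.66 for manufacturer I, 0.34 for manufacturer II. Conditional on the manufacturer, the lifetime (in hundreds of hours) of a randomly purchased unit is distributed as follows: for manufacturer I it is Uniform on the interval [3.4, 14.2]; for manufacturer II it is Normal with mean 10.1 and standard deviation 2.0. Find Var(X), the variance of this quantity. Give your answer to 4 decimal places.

Per component, I: μ=8.8, E[X²]=87.16; II: μ=10.1, E[X²]=106.01.
E[X] = 0.66·8.8 + 0.34·10.1 = 9.242.
E[X²] = 0.66·87.16 + 0.34·106.01 = 93.569.
Var(X) = E[X²] − (E[X])² = 93.569 − 85.4146 = 8.15444.

8.1544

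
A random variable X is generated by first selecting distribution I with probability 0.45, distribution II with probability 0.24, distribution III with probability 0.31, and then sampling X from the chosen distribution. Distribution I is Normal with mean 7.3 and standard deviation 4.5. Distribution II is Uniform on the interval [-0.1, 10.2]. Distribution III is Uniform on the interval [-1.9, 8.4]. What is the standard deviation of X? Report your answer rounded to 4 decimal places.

Per component, I: μ=7.3, E[X²]=73.54; II: μ=5.05, E[X²]=34.3433; III: μ=3.25, E[X²]=19.4033.
E[X] = 0.45·7.3 + 0.24·5.05 + 0.31·3.25 = 5.5045.
E[X²] = 0.45·73.54 + 0.24·34.3433 + 0.31·19.4033 = 47.3504.
Var(X) = E[X²] − (E[X])² = 47.3504 − 30.2995 = 17.0509.
SD(X) = √17.0509 = 4.12928.

4.1293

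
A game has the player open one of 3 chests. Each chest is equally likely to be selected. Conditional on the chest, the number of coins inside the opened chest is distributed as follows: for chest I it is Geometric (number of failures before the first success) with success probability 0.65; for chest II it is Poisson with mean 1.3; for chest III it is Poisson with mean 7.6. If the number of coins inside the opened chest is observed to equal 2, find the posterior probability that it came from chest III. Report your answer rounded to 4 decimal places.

Likelihoods P(X=2 | ·): I: 0.079625; II: 0.230289; III: 0.014453.
Posterior ∝ prior × likelihood. Numerator for III: 0.333333·0.014453 = 0.00481768.
Normalizing constant: 0.333333·0.079625 + 0.333333·0.230289 + 0.333333·0.014453 = 0.108122.
P(III | observation) = 0.00481768 / 0.108122 = 0.0445576.

0.0446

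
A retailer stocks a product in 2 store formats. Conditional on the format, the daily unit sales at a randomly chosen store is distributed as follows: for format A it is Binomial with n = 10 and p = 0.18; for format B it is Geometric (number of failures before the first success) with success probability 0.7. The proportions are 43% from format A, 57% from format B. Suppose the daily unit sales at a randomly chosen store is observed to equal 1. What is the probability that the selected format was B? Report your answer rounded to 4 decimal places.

0.4799

Likelihoods P(X=1 | ·): A: 0.301715; B: 0.21.
Posterior ∝ prior × likelihood. Numerator for B: 0.57·0.21 = 0.1197.
Normalizing constant: 0.43·0.301715 + 0.57·0.21 = 0.249438.
P(B | observation) = 0.1197 / 0.249438 = 0.47988.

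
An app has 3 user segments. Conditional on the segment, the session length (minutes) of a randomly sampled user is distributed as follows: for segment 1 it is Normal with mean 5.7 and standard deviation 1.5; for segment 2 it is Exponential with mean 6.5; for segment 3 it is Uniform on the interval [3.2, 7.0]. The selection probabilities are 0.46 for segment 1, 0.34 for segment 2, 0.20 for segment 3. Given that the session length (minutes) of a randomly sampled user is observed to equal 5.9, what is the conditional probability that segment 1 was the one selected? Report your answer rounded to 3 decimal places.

0.622

Likelihoods f(5.9 | ·): 1: 0.263608; 2: 0.0620699; 3: 0.263158.
Posterior ∝ prior × likelihood. Numerator for 1: 0.46·0.263608 = 0.12126.
Normalizing constant: 0.46·0.263608 + 0.34·0.0620699 + 0.2·0.263158 = 0.194995.
P(1 | observation) = 0.12126 / 0.194995 = 0.62186.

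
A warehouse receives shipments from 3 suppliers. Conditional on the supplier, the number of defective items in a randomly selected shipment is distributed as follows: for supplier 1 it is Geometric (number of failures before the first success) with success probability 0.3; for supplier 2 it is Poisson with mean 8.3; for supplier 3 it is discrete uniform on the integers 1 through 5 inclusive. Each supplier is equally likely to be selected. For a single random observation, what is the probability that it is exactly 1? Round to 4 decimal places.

Conditional on each supplier, P(X = 1): 1: 0.21; 2: 0.00206269; 3: 0.2.
By total probability, P(X = 1) = 0.333333·0.21 + 0.333333·0.00206269 + 0.333333·0.2 = 0.137354.

0.1374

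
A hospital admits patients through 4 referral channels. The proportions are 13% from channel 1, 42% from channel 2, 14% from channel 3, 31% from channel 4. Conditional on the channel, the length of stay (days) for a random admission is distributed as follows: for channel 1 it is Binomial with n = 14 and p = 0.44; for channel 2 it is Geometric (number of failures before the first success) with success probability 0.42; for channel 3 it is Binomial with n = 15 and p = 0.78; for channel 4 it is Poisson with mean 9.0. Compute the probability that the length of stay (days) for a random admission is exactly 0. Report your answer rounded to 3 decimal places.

Conditional on each channel, P(X = 0): 1: 0.000298286; 2: 0.42; 3: 1.3688e-10; 4: 0.00012341.
By total probability, P(X = 0) = 0.13·0.000298286 + 0.42·0.42 + 0.14·1.3688e-10 + 0.31·0.00012341 = 0.176477.

0.176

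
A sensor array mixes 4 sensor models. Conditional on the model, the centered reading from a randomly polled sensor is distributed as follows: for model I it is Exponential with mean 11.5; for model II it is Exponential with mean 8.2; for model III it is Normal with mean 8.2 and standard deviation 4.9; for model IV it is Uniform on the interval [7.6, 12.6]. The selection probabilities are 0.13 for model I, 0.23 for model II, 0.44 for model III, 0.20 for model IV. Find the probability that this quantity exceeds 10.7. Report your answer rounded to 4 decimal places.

Conditional on each model, P(X > 10.7): I: 0.394382; II: 0.271206; III: 0.304954; IV: 0.38.
By total probability, P(X > 10.7) = 0.13·0.394382 + 0.23·0.271206 + 0.44·0.304954 + 0.2·0.38 = 0.323827.

0.3238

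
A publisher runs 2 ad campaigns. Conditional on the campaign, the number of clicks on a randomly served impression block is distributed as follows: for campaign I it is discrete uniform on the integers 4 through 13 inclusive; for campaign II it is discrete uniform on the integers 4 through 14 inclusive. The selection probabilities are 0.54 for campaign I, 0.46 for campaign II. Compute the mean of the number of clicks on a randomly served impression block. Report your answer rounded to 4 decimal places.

Component means — I: 8.5; II: 9.
E[X] = 0.54·8.5 + 0.46·9 = 8.73.

8.7300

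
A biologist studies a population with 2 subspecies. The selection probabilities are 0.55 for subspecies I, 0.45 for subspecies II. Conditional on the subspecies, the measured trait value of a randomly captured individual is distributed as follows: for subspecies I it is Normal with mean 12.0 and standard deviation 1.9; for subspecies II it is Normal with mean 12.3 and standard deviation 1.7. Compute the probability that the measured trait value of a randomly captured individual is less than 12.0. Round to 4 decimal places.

0.4685

Conditional on each subspecies, P(X < 12.0): I: 0.5; II: 0.429962.
By total probability, P(X < 12.0) = 0.55·0.5 + 0.45·0.429962 = 0.468483.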